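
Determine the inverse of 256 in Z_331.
203

gcd(256, 331) = 1, so the inverse exists.
Extended Euclidean algorithm on (331, 256):
331 = 1 × 256 + 75  ⟹  75 = (1)·331 + (-1)·256
256 = 3 × 75 + 31  ⟹  31 = (-3)·331 + (4)·256
75 = 2 × 31 + 13  ⟹  13 = (7)·331 + (-9)·256
31 = 2 × 13 + 5  ⟹  5 = (-17)·331 + (22)·256
13 = 2 × 5 + 3  ⟹  3 = (41)·331 + (-53)·256
5 = 1 × 3 + 2  ⟹  2 = (-58)·331 + (75)·256
3 = 1 × 2 + 1  ⟹  1 = (99)·331 + (-128)·256
So (-128)·256 ≡ 1 (mod 331), i.e. 256^(-1) ≡ -128 ≡ 203 (mod 331).
Check: 256 × 203 = 51968 ≡ 1 (mod 331)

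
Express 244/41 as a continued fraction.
[5; 1, 19, 2]

Euclidean algorithm steps:
244 = 5 × 41 + 39
41 = 1 × 39 + 2
39 = 19 × 2 + 1
2 = 2 × 1 + 0
Continued fraction: [5; 1, 19, 2]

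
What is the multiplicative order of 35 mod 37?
36

37 is prime, so ord(35) divides φ(37) = 36.
Divisors of 36: 1, 2, 3, 4, 6, 9, 12, 18, 36.
Repeated squaring: 35^1 ≡ 35, 35^2 ≡ 4, 35^4 ≡ 16, 35^8 ≡ 34, 35^16 ≡ 9, 35^32 ≡ 7 (mod 37).
Test 35^d mod 37 for each divisor d in increasing order:
35^1 ≡ 35
35^2 ≡ 4
35^3 = 35^2·35^1 ≡ 29
35^4 ≡ 16
35^6 = 35^4·35^2 ≡ 27
35^9 = 35^8·35^1 ≡ 6
35^12 = 35^8·35^4 ≡ 26
35^18 = 35^16·35^2 ≡ 36
35^36 = 35^32·35^4 ≡ 1  ← first divisor giving 1
The order is 36.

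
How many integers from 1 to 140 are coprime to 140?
48

140 = 2^2 × 5 × 7
φ(n) = n × ∏(1 - 1/p) for each prime p dividing n
φ(140) = 140 × (1 - 1/2) × (1 - 1/5) × (1 - 1/7) = 48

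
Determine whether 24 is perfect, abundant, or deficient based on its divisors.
abundant

Proper divisors of 24: sum = 1 + 2 + 3 + 4 + 6 + 8 + 12 = 36
Since 36 > 24, 24 is abundant.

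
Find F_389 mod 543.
8

Matrix identity: Q^n = [[F_(n+1), F_n], [F_n, F_(n-1)]] with Q = [[1,1],[1,0]].
n = 389 = 110000101₂. Square-and-multiply, entries mod 543:
Q^1 = [[1,1],[1,0]]
Q^3 = (Q^1)²·Q = [[3,2],[2,1]]
Q^6 = (Q^3)² = [[13,8],[8,5]]
Q^12 = (Q^6)² = [[233,144],[144,89]]
Q^24 = (Q^12)² = [[91,213],[213,421]]
Q^48 = (Q^24)² = [[436,456],[456,523]]
Q^97 = (Q^48)²·Q = [[202,13],[13,189]]
Q^194 = (Q^97)² = [[248,196],[196,52]]
Q^389 = (Q^194)²·Q = [[164,8],[8,156]]
F_389 mod 543 = Q^389[0][1] = 8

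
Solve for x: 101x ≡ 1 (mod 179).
39

gcd(101, 179) = 1, so the inverse exists.
Extended Euclidean algorithm on (179, 101):
179 = 1 × 101 + 78  ⟹  78 = (1)·179 + (-1)·101
101 = 1 × 78 + 23  ⟹  23 = (-1)·179 + (2)·101
78 = 3 × 23 + 9  ⟹  9 = (4)·179 + (-7)·101
23 = 2 × 9 + 5  ⟹  5 = (-9)·179 + (16)·101
9 = 1 × 5 + 4  ⟹  4 = (13)·179 + (-23)·101
5 = 1 × 4 + 1  ⟹  1 = (-22)·179 + (39)·101
So (39)·101 ≡ 1 (mod 179), i.e. 101^(-1) ≡ 39 (mod 179).
Check: 101 × 39 = 3939 ≡ 1 (mod 179)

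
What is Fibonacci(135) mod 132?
82

Matrix identity: Q^n = [[F_(n+1), F_n], [F_n, F_(n-1)]] with Q = [[1,1],[1,0]].
n = 135 = 10000111₂. Square-and-multiply, entries mod 132:
Q^1 = [[1,1],[1,0]]
Q^2 = (Q^1)² = [[2,1],[1,1]]
Q^4 = (Q^2)² = [[5,3],[3,2]]
Q^8 = (Q^4)² = [[34,21],[21,13]]
Q^16 = (Q^8)² = [[13,63],[63,82]]
Q^33 = (Q^16)²·Q = [[91,46],[46,45]]
Q^67 = (Q^33)²·Q = [[21,101],[101,52]]
Q^135 = (Q^67)²·Q = [[63,82],[82,113]]
F_135 mod 132 = Q^135[0][1] = 82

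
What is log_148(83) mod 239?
30

Baby-step giant-step with step n = ⌈√239⌉ = 16.
Baby steps 148^j mod 239 (j:value) for j=0..15: 0:1, 1:148, 2:155, 3:235, 4:125, 5:97, 6:16, 7:217, 8:90, 9:175, 10:88, 11:118, 12:17, 13:126, 14:6, 15:171.
Giant-step multiplier: 148^(-16) ≡ 148^(238-16) = 148^222 ≡ 193 (mod 239).
Giant steps γ_i = 83·193^i mod 239: γ_0=83, γ_1=6 (in table at j=14).
x = i·n + j = 1·16 + 14 = 30.
Check: 148^30 ≡ 83 (mod 239).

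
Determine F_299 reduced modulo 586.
581

Matrix identity: Q^n = [[F_(n+1), F_n], [F_n, F_(n-1)]] with Q = [[1,1],[1,0]].
n = 299 = 100101011₂. Square-and-multiply, entries mod 586:
Q^1 = [[1,1],[1,0]]
Q^2 = (Q^1)² = [[2,1],[1,1]]
Q^4 = (Q^2)² = [[5,3],[3,2]]
Q^9 = (Q^4)²·Q = [[55,34],[34,21]]
Q^18 = (Q^9)² = [[79,240],[240,425]]
Q^37 = (Q^18)²·Q = [[211,553],[553,244]]
Q^74 = (Q^37)² = [[488,221],[221,267]]
Q^149 = (Q^74)²·Q = [[276,431],[431,431]]
Q^299 = (Q^149)²·Q = [[578,581],[581,583]]
F_299 mod 586 = Q^299[0][1] = 581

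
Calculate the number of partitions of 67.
2679689

p(n) counts ways to write n as a sum of positive integers (order ignored).
Euler's pentagonal recurrence: p(k) = p(k-1) + p(k-2) - p(k-5) - p(k-7) + p(k-12) + p(k-15) - ... (offsets j(3j∓1)/2, signs ++--, p(0)=1, p(<0)=0).
DP table for k = 0..66: p(0)=1, p(1)=1, p(2)=2, p(3)=3, p(4)=5, p(5)=7, p(6)=11, p(7)=15, p(8)=22, p(9)=30, p(10)=42, p(11)=56, p(12)=77, p(13)=101, p(14)=135, p(15)=176, p(16)=231, p(17)=297, p(18)=385, p(19)=490, p(20)=627, p(21)=792, p(22)=1002, p(23)=1255, p(24)=1575, p(25)=1958, p(26)=2436, p(27)=3010, p(28)=3718, p(29)=4565, p(30)=5604, p(31)=6842, p(32)=8349, p(33)=10143, p(34)=12310, p(35)=14883, p(36)=17977, p(37)=21637, p(38)=26015, p(39)=31185, p(40)=37338, p(41)=44583, p(42)=53174, p(43)=63261, p(44)=75175, p(45)=89134, p(46)=105558, p(47)=124754, p(48)=147273, p(49)=173525, p(50)=204226, p(51)=239943, p(52)=281589, p(53)=329931, p(54)=386155, p(55)=451276, p(56)=526823, p(57)=614154, p(58)=715220, p(59)=831820, p(60)=966467, p(61)=1121505, p(62)=1300156, p(63)=1505499, p(64)=1741630, p(65)=2012558, p(66)=2323520.
Final step: p(67) = p(66) + p(65) - p(62) - p(60) + p(55) + p(52) - p(45) - p(41) + p(32) + p(27) - p(16) - p(10)
= 2323520 + 2012558 - 1300156 - 966467 + 451276 + 281589 - 89134 - 44583 + 8349 + 3010 - 231 - 42
= 2679689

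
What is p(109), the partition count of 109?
541946240

p(n) counts ways to write n as a sum of positive integers (order ignored).
Euler's pentagonal recurrence: p(k) = p(k-1) + p(k-2) - p(k-5) - p(k-7) + p(k-12) + p(k-15) - ... (offsets j(3j∓1)/2, signs ++--, p(0)=1, p(<0)=0).
DP table for k = 0..108: p(0)=1, p(1)=1, p(2)=2, p(3)=3, p(4)=5, p(5)=7, p(6)=11, p(7)=15, p(8)=22, p(9)=30, p(10)=42, p(11)=56, p(12)=77, p(13)=101, p(14)=135, p(15)=176, p(16)=231, p(17)=297, p(18)=385, p(19)=490, p(20)=627, p(21)=792, p(22)=1002, p(23)=1255, p(24)=1575, p(25)=1958, p(26)=2436, p(27)=3010, p(28)=3718, p(29)=4565, p(30)=5604, p(31)=6842, p(32)=8349, p(33)=10143, p(34)=12310, p(35)=14883, p(36)=17977, p(37)=21637, p(38)=26015, p(39)=31185, p(40)=37338, p(41)=44583, p(42)=53174, p(43)=63261, p(44)=75175, p(45)=89134, p(46)=105558, p(47)=124754, p(48)=147273, p(49)=173525, p(50)=204226, p(51)=239943, p(52)=281589, p(53)=329931, p(54)=386155, p(55)=451276, p(56)=526823, p(57)=614154, p(58)=715220, p(59)=831820, p(60)=966467, p(61)=1121505, p(62)=1300156, p(63)=1505499, p(64)=1741630, p(65)=2012558, p(66)=2323520, p(67)=2679689, p(68)=3087735, p(69)=3554345, p(70)=4087968, p(71)=4697205, p(72)=5392783, p(73)=6185689, p(74)=7089500, p(75)=8118264, p(76)=9289091, p(77)=10619863, p(78)=12132164, p(79)=13848650, p(80)=15796476, p(81)=18004327, p(82)=20506255, p(83)=23338469, p(84)=26543660, p(85)=30167357, p(86)=34262962, p(87)=38887673, p(88)=44108109, p(89)=49995925, p(90)=56634173, p(91)=64112359, p(92)=72533807, p(93)=82010177, p(94)=92669720, p(95)=104651419, p(96)=118114304, p(97)=133230930, p(98)=150198136, p(99)=169229875, p(100)=190569292, p(101)=214481126, p(102)=241265379, p(103)=271248950, p(104)=304801365, p(105)=342325709, p(106)=384276336, p(107)=431149389, p(108)=483502844.
Final step: p(109) = p(108) + p(107) - p(104) - p(102) + p(97) + p(94) - p(87) - p(83) + p(74) + p(69) - p(58) - p(52) + p(39) + p(32) - p(17) - p(9)
= 483502844 + 431149389 - 304801365 - 241265379 + 133230930 + 92669720 - 38887673 - 23338469 + 7089500 + 3554345 - 715220 - 281589 + 31185 + 8349 - 297 - 30
= 541946240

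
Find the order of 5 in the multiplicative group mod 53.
52

53 is prime, so ord(5) divides φ(53) = 52.
Divisors of 52: 1, 2, 4, 13, 26, 52.
Repeated squaring: 5^1 ≡ 5, 5^2 ≡ 25, 5^4 ≡ 42, 5^8 ≡ 15, 5^16 ≡ 13, 5^32 ≡ 10 (mod 53).
Test 5^d mod 53 for each divisor d in increasing order:
5^1 ≡ 5
5^2 ≡ 25
5^4 ≡ 42
5^13 = 5^8·5^4·5^1 ≡ 23
5^26 = 5^16·5^8·5^2 ≡ 52
5^52 = 5^32·5^16·5^4 ≡ 1  ← first divisor giving 1
The order is 52.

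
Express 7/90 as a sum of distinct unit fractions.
1/13 + 1/1170

Greedy algorithm:
7/90: ceiling(90/7) = 13, use 1/13
1/1170: ceiling(1170/1) = 1170, use 1/1170
Result: 7/90 = 1/13 + 1/1170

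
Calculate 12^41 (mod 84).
24

Repeated squaring. Binary of 41 = 101001.
12^1 ≡ 12 (mod 84); 12^2 ≡ 60 (mod 84); 12^4 ≡ 72 (mod 84); 12^8 ≡ 60 (mod 84); 12^16 ≡ 72 (mod 84); 12^32 ≡ 60 (mod 84)
12^41 = 12^1 × 12^8 × 12^32 ≡ 24 (mod 84)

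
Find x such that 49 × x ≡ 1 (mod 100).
49

gcd(49, 100) = 1, so the inverse exists.
Extended Euclidean algorithm on (100, 49):
100 = 2 × 49 + 2  ⟹  2 = (1)·100 + (-2)·49
49 = 24 × 2 + 1  ⟹  1 = (-24)·100 + (49)·49
So (49)·49 ≡ 1 (mod 100), i.e. 49^(-1) ≡ 49 (mod 100).
Check: 49 × 49 = 2401 ≡ 1 (mod 100)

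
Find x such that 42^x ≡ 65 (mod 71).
19

Baby-step giant-step with step n = ⌈√71⌉ = 9.
Baby steps 42^j mod 71 (j:value) for j=0..8: 0:1, 1:42, 2:60, 3:35, 4:50, 5:41, 6:18, 7:46, 8:15.
Giant-step multiplier: 42^(-9) ≡ 42^(70-9) = 42^61 ≡ 63 (mod 71).
Giant steps γ_i = 65·63^i mod 71: γ_0=65, γ_1=48, γ_2=42 (in table at j=1).
x = i·n + j = 2·9 + 1 = 19.
Check: 42^19 ≡ 65 (mod 71).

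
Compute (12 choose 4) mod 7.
5

Using Lucas' theorem:
Write n=12 and k=4 in base 7:
n in base 7: [1, 5]
k in base 7: [0, 4]
C(12,4) mod 7 = ∏ C(n_i, k_i) mod 7
Digit binomials (mod 7): C(1,0) = 1; C(5,4) = 5
Product: 1 × 5 = 5 ≡ 5 (mod 7)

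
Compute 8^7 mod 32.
0

Repeated squaring. Binary of 7 = 111.
8^1 ≡ 8 (mod 32); 8^2 ≡ 0 (mod 32); 8^4 ≡ 0 (mod 32)
8^7 = 8^1 × 8^2 × 8^4 ≡ 0 (mod 32)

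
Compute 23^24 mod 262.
117

Repeated squaring. Binary of 24 = 11000.
23^1 ≡ 23 (mod 262); 23^2 ≡ 5 (mod 262); 23^4 ≡ 25 (mod 262); 23^8 ≡ 101 (mod 262); 23^16 ≡ 245 (mod 262)
23^24 = 23^8 × 23^16 ≡ 117 (mod 262)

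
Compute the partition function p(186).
1171432692373

p(n) counts ways to write n as a sum of positive integers (order ignored).
Euler's pentagonal recurrence: p(k) = p(k-1) + p(k-2) - p(k-5) - p(k-7) + p(k-12) + p(k-15) - ... (offsets j(3j∓1)/2, signs ++--, p(0)=1, p(<0)=0).
DP table for k = 0..185: p(0)=1, p(1)=1, p(2)=2, p(3)=3, p(4)=5, p(5)=7, p(6)=11, p(7)=15, p(8)=22, p(9)=30, p(10)=42, p(11)=56, p(12)=77, p(13)=101, p(14)=135, p(15)=176, p(16)=231, p(17)=297, p(18)=385, p(19)=490, p(20)=627, p(21)=792, p(22)=1002, p(23)=1255, p(24)=1575, p(25)=1958, p(26)=2436, p(27)=3010, p(28)=3718, p(29)=4565, p(30)=5604, p(31)=6842, p(32)=8349, p(33)=10143, p(34)=12310, p(35)=14883, p(36)=17977, p(37)=21637, p(38)=26015, p(39)=31185, p(40)=37338, p(41)=44583, p(42)=53174, p(43)=63261, p(44)=75175, p(45)=89134, p(46)=105558, p(47)=124754, p(48)=147273, p(49)=173525, p(50)=204226, p(51)=239943, p(52)=281589, p(53)=329931, p(54)=386155, p(55)=451276, p(56)=526823, p(57)=614154, p(58)=715220, p(59)=831820, p(60)=966467, p(61)=1121505, p(62)=1300156, p(63)=1505499, p(64)=1741630, p(65)=2012558, p(66)=2323520, p(67)=2679689, p(68)=3087735, p(69)=3554345, p(70)=4087968, p(71)=4697205, p(72)=5392783, p(73)=6185689, p(74)=7089500, p(75)=8118264, p(76)=9289091, p(77)=10619863, p(78)=12132164, p(79)=13848650, p(80)=15796476, p(81)=18004327, p(82)=20506255, p(83)=23338469, p(84)=26543660, p(85)=30167357, p(86)=34262962, p(87)=38887673, p(88)=44108109, p(89)=49995925, p(90)=56634173, p(91)=64112359, p(92)=72533807, p(93)=82010177, p(94)=92669720, p(95)=104651419, p(96)=118114304, p(97)=133230930, p(98)=150198136, p(99)=169229875, p(100)=190569292, p(101)=214481126, p(102)=241265379, p(103)=271248950, p(104)=304801365, p(105)=342325709, p(106)=384276336, p(107)=431149389, p(108)=483502844, p(109)=541946240, p(110)=607163746, p(111)=679903203, p(112)=761002156, p(113)=851376628, p(114)=952050665, p(115)=1064144451, p(116)=1188908248, p(117)=1327710076, p(118)=1482074143, p(119)=1653668665, p(120)=1844349560, p(121)=2056148051, p(122)=2291320912, p(123)=2552338241, p(124)=2841940500, p(125)=3163127352, p(126)=3519222692, p(127)=3913864295, p(128)=4351078600, p(129)=4835271870, p(130)=5371315400, p(131)=5964539504, p(132)=6620830889, p(133)=7346629512, p(134)=8149040695, p(135)=9035836076, p(136)=10015581680, p(137)=11097645016, p(138)=12292341831, p(139)=13610949895, p(140)=15065878135, p(141)=16670689208, p(142)=18440293320, p(143)=20390982757, p(144)=22540654445, p(145)=24908858009, p(146)=27517052599, p(147)=30388671978, p(148)=33549419497, p(149)=37027355200, p(150)=40853235313, p(151)=45060624582, p(152)=49686288421, p(153)=54770336324, p(154)=60356673280, p(155)=66493182097, p(156)=73232243759, p(157)=80630964769, p(158)=88751778802, p(159)=97662728555, p(160)=107438159466, p(161)=118159068427, p(162)=129913904637, p(163)=142798995930, p(164)=156919475295, p(165)=172389800255, p(166)=189334822579, p(167)=207890420102, p(168)=228204732751, p(169)=250438925115, p(170)=274768617130, p(171)=301384802048, p(172)=330495499613, p(173)=362326859895, p(174)=397125074750, p(175)=435157697830, p(176)=476715857290, p(177)=522115831195, p(178)=571701605655, p(179)=625846753120, p(180)=684957390936, p(181)=749474411781, p(182)=819876908323, p(183)=896684817527, p(184)=980462880430, p(185)=1071823774337.
Final step: p(186) = p(185) + p(184) - p(181) - p(179) + p(174) + p(171) - p(164) - p(160) + p(151) + p(146) - p(135) - p(129) + p(116) + p(109) - p(94) - p(86) + p(69) + p(60) - p(41) - p(31) + p(10)
= 1071823774337 + 980462880430 - 749474411781 - 625846753120 + 397125074750 + 301384802048 - 156919475295 - 107438159466 + 45060624582 + 27517052599 - 9035836076 - 4835271870 + 1188908248 + 541946240 - 92669720 - 34262962 + 3554345 + 966467 - 44583 - 6842 + 42
= 1171432692373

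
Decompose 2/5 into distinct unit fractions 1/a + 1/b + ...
1/3 + 1/15

Greedy algorithm:
2/5: ceiling(5/2) = 3, use 1/3
1/15: ceiling(15/1) = 15, use 1/15
Result: 2/5 = 1/3 + 1/15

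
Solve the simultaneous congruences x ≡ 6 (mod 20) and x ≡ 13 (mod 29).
506

Using Chinese Remainder Theorem:
M = 20 × 29 = 580
M1 = 29, M2 = 20
y1 = 29^(-1) mod 20 = 9
y2 = 20^(-1) mod 29 = 16
x = (6×29×9 + 13×20×16) mod 580 = 506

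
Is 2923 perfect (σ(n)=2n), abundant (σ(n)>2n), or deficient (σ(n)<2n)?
deficient

Proper divisors of 2923: sum = 1 + 37 + 79 = 117
Since 117 < 2923, 2923 is deficient.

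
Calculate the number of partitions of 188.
1398341745571

p(n) counts ways to write n as a sum of positive integers (order ignored).
Euler's pentagonal recurrence: p(k) = p(k-1) + p(k-2) - p(k-5) - p(k-7) + p(k-12) + p(k-15) - ... (offsets j(3j∓1)/2, signs ++--, p(0)=1, p(<0)=0).
DP table for k = 0..187: p(0)=1, p(1)=1, p(2)=2, p(3)=3, p(4)=5, p(5)=7, p(6)=11, p(7)=15, p(8)=22, p(9)=30, p(10)=42, p(11)=56, p(12)=77, p(13)=101, p(14)=135, p(15)=176, p(16)=231, p(17)=297, p(18)=385, p(19)=490, p(20)=627, p(21)=792, p(22)=1002, p(23)=1255, p(24)=1575, p(25)=1958, p(26)=2436, p(27)=3010, p(28)=3718, p(29)=4565, p(30)=5604, p(31)=6842, p(32)=8349, p(33)=10143, p(34)=12310, p(35)=14883, p(36)=17977, p(37)=21637, p(38)=26015, p(39)=31185, p(40)=37338, p(41)=44583, p(42)=53174, p(43)=63261, p(44)=75175, p(45)=89134, p(46)=105558, p(47)=124754, p(48)=147273, p(49)=173525, p(50)=204226, p(51)=239943, p(52)=281589, p(53)=329931, p(54)=386155, p(55)=451276, p(56)=526823, p(57)=614154, p(58)=715220, p(59)=831820, p(60)=966467, p(61)=1121505, p(62)=1300156, p(63)=1505499, p(64)=1741630, p(65)=2012558, p(66)=2323520, p(67)=2679689, p(68)=3087735, p(69)=3554345, p(70)=4087968, p(71)=4697205, p(72)=5392783, p(73)=6185689, p(74)=7089500, p(75)=8118264, p(76)=9289091, p(77)=10619863, p(78)=12132164, p(79)=13848650, p(80)=15796476, p(81)=18004327, p(82)=20506255, p(83)=23338469, p(84)=26543660, p(85)=30167357, p(86)=34262962, p(87)=38887673, p(88)=44108109, p(89)=49995925, p(90)=56634173, p(91)=64112359, p(92)=72533807, p(93)=82010177, p(94)=92669720, p(95)=104651419, p(96)=118114304, p(97)=133230930, p(98)=150198136, p(99)=169229875, p(100)=190569292, p(101)=214481126, p(102)=241265379, p(103)=271248950, p(104)=304801365, p(105)=342325709, p(106)=384276336, p(107)=431149389, p(108)=483502844, p(109)=541946240, p(110)=607163746, p(111)=679903203, p(112)=761002156, p(113)=851376628, p(114)=952050665, p(115)=1064144451, p(116)=1188908248, p(117)=1327710076, p(118)=1482074143, p(119)=1653668665, p(120)=1844349560, p(121)=2056148051, p(122)=2291320912, p(123)=2552338241, p(124)=2841940500, p(125)=3163127352, p(126)=3519222692, p(127)=3913864295, p(128)=4351078600, p(129)=4835271870, p(130)=5371315400, p(131)=5964539504, p(132)=6620830889, p(133)=7346629512, p(134)=8149040695, p(135)=9035836076, p(136)=10015581680, p(137)=11097645016, p(138)=12292341831, p(139)=13610949895, p(140)=15065878135, p(141)=16670689208, p(142)=18440293320, p(143)=20390982757, p(144)=22540654445, p(145)=24908858009, p(146)=27517052599, p(147)=30388671978, p(148)=33549419497, p(149)=37027355200, p(150)=40853235313, p(151)=45060624582, p(152)=49686288421, p(153)=54770336324, p(154)=60356673280, p(155)=66493182097, p(156)=73232243759, p(157)=80630964769, p(158)=88751778802, p(159)=97662728555, p(160)=107438159466, p(161)=118159068427, p(162)=129913904637, p(163)=142798995930, p(164)=156919475295, p(165)=172389800255, p(166)=189334822579, p(167)=207890420102, p(168)=228204732751, p(169)=250438925115, p(170)=274768617130, p(171)=301384802048, p(172)=330495499613, p(173)=362326859895, p(174)=397125074750, p(175)=435157697830, p(176)=476715857290, p(177)=522115831195, p(178)=571701605655, p(179)=625846753120, p(180)=684957390936, p(181)=749474411781, p(182)=819876908323, p(183)=896684817527, p(184)=980462880430, p(185)=1071823774337, p(186)=1171432692373, p(187)=1280011042268.
Final step: p(188) = p(187) + p(186) - p(183) - p(181) + p(176) + p(173) - p(166) - p(162) + p(153) + p(148) - p(137) - p(131) + p(118) + p(111) - p(96) - p(88) + p(71) + p(62) - p(43) - p(33) + p(12) + p(1)
= 1280011042268 + 1171432692373 - 896684817527 - 749474411781 + 476715857290 + 362326859895 - 189334822579 - 129913904637 + 54770336324 + 33549419497 - 11097645016 - 5964539504 + 1482074143 + 679903203 - 118114304 - 44108109 + 4697205 + 1300156 - 63261 - 10143 + 77 + 1
= 1398341745571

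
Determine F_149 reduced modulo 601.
387

Matrix identity: Q^n = [[F_(n+1), F_n], [F_n, F_(n-1)]] with Q = [[1,1],[1,0]].
n = 149 = 10010101₂. Square-and-multiply, entries mod 601:
Q^1 = [[1,1],[1,0]]
Q^2 = (Q^1)² = [[2,1],[1,1]]
Q^4 = (Q^2)² = [[5,3],[3,2]]
Q^9 = (Q^4)²·Q = [[55,34],[34,21]]
Q^18 = (Q^9)² = [[575,180],[180,395]]
Q^37 = (Q^18)²·Q = [[331,21],[21,310]]
Q^74 = (Q^37)² = [[19,239],[239,381]]
Q^149 = (Q^74)²·Q = [[428,387],[387,41]]
F_149 mod 601 = Q^149[0][1] = 387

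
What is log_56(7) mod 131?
64

Baby-step giant-step with step n = ⌈√131⌉ = 12.
Baby steps 56^j mod 131 (j:value) for j=0..11: 0:1, 1:56, 2:123, 3:76, 4:64, 5:47, 6:12, 7:17, 8:35, 9:126, 10:113, 11:40.
Giant-step multiplier: 56^(-12) ≡ 56^(130-12) = 56^118 ≡ 121 (mod 131).
Giant steps γ_i = 7·121^i mod 131: γ_0=7, γ_1=61, γ_2=45, γ_3=74, γ_4=46, γ_5=64 (in table at j=4).
x = i·n + j = 5·12 + 4 = 64.
Check: 56^64 ≡ 7 (mod 131).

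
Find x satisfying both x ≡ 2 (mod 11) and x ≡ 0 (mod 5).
35

Using Chinese Remainder Theorem:
M = 11 × 5 = 55
M1 = 5, M2 = 11
y1 = 5^(-1) mod 11 = 9
y2 = 11^(-1) mod 5 = 1
x = (2×5×9 + 0×11×1) mod 55 = 35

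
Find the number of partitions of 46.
105558

p(n) counts ways to write n as a sum of positive integers (order ignored).
Euler's pentagonal recurrence: p(k) = p(k-1) + p(k-2) - p(k-5) - p(k-7) + p(k-12) + p(k-15) - ... (offsets j(3j∓1)/2, signs ++--, p(0)=1, p(<0)=0).
DP table for k = 0..45: p(0)=1, p(1)=1, p(2)=2, p(3)=3, p(4)=5, p(5)=7, p(6)=11, p(7)=15, p(8)=22, p(9)=30, p(10)=42, p(11)=56, p(12)=77, p(13)=101, p(14)=135, p(15)=176, p(16)=231, p(17)=297, p(18)=385, p(19)=490, p(20)=627, p(21)=792, p(22)=1002, p(23)=1255, p(24)=1575, p(25)=1958, p(26)=2436, p(27)=3010, p(28)=3718, p(29)=4565, p(30)=5604, p(31)=6842, p(32)=8349, p(33)=10143, p(34)=12310, p(35)=14883, p(36)=17977, p(37)=21637, p(38)=26015, p(39)=31185, p(40)=37338, p(41)=44583, p(42)=53174, p(43)=63261, p(44)=75175, p(45)=89134.
Final step: p(46) = p(45) + p(44) - p(41) - p(39) + p(34) + p(31) - p(24) - p(20) + p(11) + p(6)
= 89134 + 75175 - 44583 - 31185 + 12310 + 6842 - 1575 - 627 + 56 + 11
= 105558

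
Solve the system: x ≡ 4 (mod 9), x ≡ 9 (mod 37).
157

Using Chinese Remainder Theorem:
M = 9 × 37 = 333
M1 = 37, M2 = 9
y1 = 37^(-1) mod 9 = 1
y2 = 9^(-1) mod 37 = 33
x = (4×37×1 + 9×9×33) mod 333 = 157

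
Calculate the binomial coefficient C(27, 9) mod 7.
3

Using Lucas' theorem:
Write n=27 and k=9 in base 7:
n in base 7: [3, 6]
k in base 7: [1, 2]
C(27,9) mod 7 = ∏ C(n_i, k_i) mod 7
Digit binomials (mod 7): C(3,1) = 3; C(6,2) = 15 ≡ 1
Product: 3 × 1 = 3 ≡ 3 (mod 7)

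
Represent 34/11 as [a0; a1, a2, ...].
[3; 11]

Euclidean algorithm steps:
34 = 3 × 11 + 1
11 = 11 × 1 + 0
Continued fraction: [3; 11]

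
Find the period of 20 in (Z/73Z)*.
72

73 is prime, so ord(20) divides φ(73) = 72.
Divisors of 72: 1, 2, 3, 4, 6, 8, 9, 12, 18, 24, 36, 72.
Repeated squaring: 20^1 ≡ 20, 20^2 ≡ 35, 20^4 ≡ 57, 20^8 ≡ 37, 20^16 ≡ 55, 20^32 ≡ 32, 20^64 ≡ 2 (mod 73).
Test 20^d mod 73 for each divisor d in increasing order:
20^1 ≡ 20
20^2 ≡ 35
20^3 = 20^2·20^1 ≡ 43
20^4 ≡ 57
20^6 = 20^4·20^2 ≡ 24
20^8 ≡ 37
20^9 = 20^8·20^1 ≡ 10
20^12 = 20^8·20^4 ≡ 65
20^18 = 20^16·20^2 ≡ 27
20^24 = 20^16·20^8 ≡ 64
20^36 = 20^32·20^4 ≡ 72
20^72 = 20^64·20^8 ≡ 1  ← first divisor giving 1
The order is 72.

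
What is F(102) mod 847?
463

Matrix identity: Q^n = [[F_(n+1), F_n], [F_n, F_(n-1)]] with Q = [[1,1],[1,0]].
n = 102 = 1100110₂. Square-and-multiply, entries mod 847:
Q^1 = [[1,1],[1,0]]
Q^3 = (Q^1)²·Q = [[3,2],[2,1]]
Q^6 = (Q^3)² = [[13,8],[8,5]]
Q^12 = (Q^6)² = [[233,144],[144,89]]
Q^25 = (Q^12)²·Q = [[272,489],[489,630]]
Q^51 = (Q^25)²·Q = [[353,562],[562,638]]
Q^102 = (Q^51)² = [[13,463],[463,397]]
F_102 mod 847 = Q^102[0][1] = 463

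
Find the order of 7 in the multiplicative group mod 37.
9

37 is prime, so ord(7) divides φ(37) = 36.
Divisors of 36: 1, 2, 3, 4, 6, 9, 12, 18, 36.
Repeated squaring: 7^1 ≡ 7, 7^2 ≡ 12, 7^4 ≡ 33, 7^8 ≡ 16, 7^16 ≡ 34, 7^32 ≡ 9 (mod 37).
Test 7^d mod 37 for each divisor d in increasing order:
7^1 ≡ 7
7^2 ≡ 12
7^3 = 7^2·7^1 ≡ 10
7^4 ≡ 33
7^6 = 7^4·7^2 ≡ 26
7^9 = 7^8·7^1 ≡ 1  ← first divisor giving 1
The order is 9.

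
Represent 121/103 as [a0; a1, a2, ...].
[1; 5, 1, 2, 1, 1, 2]

Euclidean algorithm steps:
121 = 1 × 103 + 18
103 = 5 × 18 + 13
18 = 1 × 13 + 5
13 = 2 × 5 + 3
5 = 1 × 3 + 2
3 = 1 × 2 + 1
2 = 2 × 1 + 0
Continued fraction: [1; 5, 1, 2, 1, 1, 2]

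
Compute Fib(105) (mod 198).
16

Matrix identity: Q^n = [[F_(n+1), F_n], [F_n, F_(n-1)]] with Q = [[1,1],[1,0]].
n = 105 = 1101001₂. Square-and-multiply, entries mod 198:
Q^1 = [[1,1],[1,0]]
Q^3 = (Q^1)²·Q = [[3,2],[2,1]]
Q^6 = (Q^3)² = [[13,8],[8,5]]
Q^13 = (Q^6)²·Q = [[179,35],[35,144]]
Q^26 = (Q^13)² = [[2,19],[19,181]]
Q^52 = (Q^26)² = [[167,111],[111,56]]
Q^105 = (Q^52)²·Q = [[19,16],[16,3]]
F_105 mod 198 = Q^105[0][1] = 16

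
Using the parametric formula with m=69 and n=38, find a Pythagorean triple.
(3317, 5244, 6205)

Euclid's formula: a = m² - n², b = 2mn, c = m² + n²
m = 69, n = 38
a = 69² - 38² = 4761 - 1444 = 3317
b = 2 × 69 × 38 = 5244
c = 69² + 38² = 4761 + 1444 = 6205
Verification: 3317² + 5244² = 11002489 + 27499536 = 38502025 = 6205² ✓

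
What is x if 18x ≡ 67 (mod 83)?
x ≡ 36 (mod 83)

gcd(18, 83) = 1, which divides 67, so solutions exist.
Find 18^(-1) mod 83 by the extended Euclidean algorithm:
83 = 4 × 18 + 11  ⟹  11 = (1)·83 + (-4)·18
18 = 1 × 11 + 7  ⟹  7 = (-1)·83 + (5)·18
11 = 1 × 7 + 4  ⟹  4 = (2)·83 + (-9)·18
7 = 1 × 4 + 3  ⟹  3 = (-3)·83 + (14)·18
4 = 1 × 3 + 1  ⟹  1 = (5)·83 + (-23)·18
So (-23)·18 ≡ 1 (mod 83), i.e. 18^(-1) ≡ -23 ≡ 60 (mod 83).
x ≡ 60 × 67 = 4020 ≡ 36 (mod 83).
Check: 18 × 36 = 648 ≡ 67 (mod 83).
Unique solution: x ≡ 36 (mod 83)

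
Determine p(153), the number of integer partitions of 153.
54770336324

p(n) counts ways to write n as a sum of positive integers (order ignored).
Euler's pentagonal recurrence: p(k) = p(k-1) + p(k-2) - p(k-5) - p(k-7) + p(k-12) + p(k-15) - ... (offsets j(3j∓1)/2, signs ++--, p(0)=1, p(<0)=0).
DP table for k = 0..152: p(0)=1, p(1)=1, p(2)=2, p(3)=3, p(4)=5, p(5)=7, p(6)=11, p(7)=15, p(8)=22, p(9)=30, p(10)=42, p(11)=56, p(12)=77, p(13)=101, p(14)=135, p(15)=176, p(16)=231, p(17)=297, p(18)=385, p(19)=490, p(20)=627, p(21)=792, p(22)=1002, p(23)=1255, p(24)=1575, p(25)=1958, p(26)=2436, p(27)=3010, p(28)=3718, p(29)=4565, p(30)=5604, p(31)=6842, p(32)=8349, p(33)=10143, p(34)=12310, p(35)=14883, p(36)=17977, p(37)=21637, p(38)=26015, p(39)=31185, p(40)=37338, p(41)=44583, p(42)=53174, p(43)=63261, p(44)=75175, p(45)=89134, p(46)=105558, p(47)=124754, p(48)=147273, p(49)=173525, p(50)=204226, p(51)=239943, p(52)=281589, p(53)=329931, p(54)=386155, p(55)=451276, p(56)=526823, p(57)=614154, p(58)=715220, p(59)=831820, p(60)=966467, p(61)=1121505, p(62)=1300156, p(63)=1505499, p(64)=1741630, p(65)=2012558, p(66)=2323520, p(67)=2679689, p(68)=3087735, p(69)=3554345, p(70)=4087968, p(71)=4697205, p(72)=5392783, p(73)=6185689, p(74)=7089500, p(75)=8118264, p(76)=9289091, p(77)=10619863, p(78)=12132164, p(79)=13848650, p(80)=15796476, p(81)=18004327, p(82)=20506255, p(83)=23338469, p(84)=26543660, p(85)=30167357, p(86)=34262962, p(87)=38887673, p(88)=44108109, p(89)=49995925, p(90)=56634173, p(91)=64112359, p(92)=72533807, p(93)=82010177, p(94)=92669720, p(95)=104651419, p(96)=118114304, p(97)=133230930, p(98)=150198136, p(99)=169229875, p(100)=190569292, p(101)=214481126, p(102)=241265379, p(103)=271248950, p(104)=304801365, p(105)=342325709, p(106)=384276336, p(107)=431149389, p(108)=483502844, p(109)=541946240, p(110)=607163746, p(111)=679903203, p(112)=761002156, p(113)=851376628, p(114)=952050665, p(115)=1064144451, p(116)=1188908248, p(117)=1327710076, p(118)=1482074143, p(119)=1653668665, p(120)=1844349560, p(121)=2056148051, p(122)=2291320912, p(123)=2552338241, p(124)=2841940500, p(125)=3163127352, p(126)=3519222692, p(127)=3913864295, p(128)=4351078600, p(129)=4835271870, p(130)=5371315400, p(131)=5964539504, p(132)=6620830889, p(133)=7346629512, p(134)=8149040695, p(135)=9035836076, p(136)=10015581680, p(137)=11097645016, p(138)=12292341831, p(139)=13610949895, p(140)=15065878135, p(141)=16670689208, p(142)=18440293320, p(143)=20390982757, p(144)=22540654445, p(145)=24908858009, p(146)=27517052599, p(147)=30388671978, p(148)=33549419497, p(149)=37027355200, p(150)=40853235313, p(151)=45060624582, p(152)=49686288421.
Final step: p(153) = p(152) + p(151) - p(148) - p(146) + p(141) + p(138) - p(131) - p(127) + p(118) + p(113) - p(102) - p(96) + p(83) + p(76) - p(61) - p(53) + p(36) + p(27) - p(8)
= 49686288421 + 45060624582 - 33549419497 - 27517052599 + 16670689208 + 12292341831 - 5964539504 - 3913864295 + 1482074143 + 851376628 - 241265379 - 118114304 + 23338469 + 9289091 - 1121505 - 329931 + 17977 + 3010 - 22
= 54770336324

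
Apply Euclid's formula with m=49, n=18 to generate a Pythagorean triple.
(2077, 1764, 2725)

Euclid's formula: a = m² - n², b = 2mn, c = m² + n²
m = 49, n = 18
a = 49² - 18² = 2401 - 324 = 2077
b = 2 × 49 × 18 = 1764
c = 49² + 18² = 2401 + 324 = 2725
Verification: 2077² + 1764² = 4313929 + 3111696 = 7425625 = 2725² ✓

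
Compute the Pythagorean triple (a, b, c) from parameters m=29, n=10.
(741, 580, 941)

Euclid's formula: a = m² - n², b = 2mn, c = m² + n²
m = 29, n = 10
a = 29² - 10² = 841 - 100 = 741
b = 2 × 29 × 10 = 580
c = 29² + 10² = 841 + 100 = 941
Verification: 741² + 580² = 549081 + 336400 = 885481 = 941² ✓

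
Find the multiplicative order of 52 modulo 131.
13

131 is prime, so ord(52) divides φ(131) = 130.
Divisors of 130: 1, 2, 5, 10, 13, 26, 65, 130.
Repeated squaring: 52^1 ≡ 52, 52^2 ≡ 84, 52^4 ≡ 113, 52^8 ≡ 62, 52^16 ≡ 45, 52^32 ≡ 60, 52^64 ≡ 63, 52^128 ≡ 39 (mod 131).
Test 52^d mod 131 for each divisor d in increasing order:
52^1 ≡ 52
52^2 ≡ 84
52^5 = 52^4·52^1 ≡ 112
52^10 = 52^8·52^2 ≡ 99
52^13 = 52^8·52^4·52^1 ≡ 1  ← first divisor giving 1
The order is 13.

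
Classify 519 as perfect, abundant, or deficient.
deficient

Proper divisors of 519: sum = 1 + 3 + 173 = 177
Since 177 < 519, 519 is deficient.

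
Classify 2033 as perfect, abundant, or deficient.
deficient

Proper divisors of 2033: sum = 1 + 19 + 107 = 127
Since 127 < 2033, 2033 is deficient.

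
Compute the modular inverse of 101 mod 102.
101

gcd(101, 102) = 1, so the inverse exists.
Extended Euclidean algorithm on (102, 101):
102 = 1 × 101 + 1  ⟹  1 = (1)·102 + (-1)·101
So (-1)·101 ≡ 1 (mod 102), i.e. 101^(-1) ≡ -1 ≡ 101 (mod 102).
Check: 101 × 101 = 10201 ≡ 1 (mod 102)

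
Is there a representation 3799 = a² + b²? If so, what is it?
Not possible

Factorization: 3799 = 29 × 131
By Fermat: n is sum of two squares iff every prime p ≡ 3 (mod 4) appears to even power.
Prime(s) ≡ 3 (mod 4) with odd exponent: [(131, 1)]
Therefore 3799 cannot be expressed as a² + b².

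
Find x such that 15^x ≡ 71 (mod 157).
4

Baby-step giant-step with step n = ⌈√157⌉ = 13.
Baby steps 15^j mod 157 (j:value) for j=0..12: 0:1, 1:15, 2:68, 3:78, 4:71, 5:123, 6:118, 7:43, 8:17, 9:98, 10:57, 11:70, 12:108.
h = 71 is already in the table at j=4, so x = 4.
Check: 15^4 ≡ 71 (mod 157).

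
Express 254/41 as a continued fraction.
[6; 5, 8]

Euclidean algorithm steps:
254 = 6 × 41 + 8
41 = 5 × 8 + 1
8 = 8 × 1 + 0
Continued fraction: [6; 5, 8]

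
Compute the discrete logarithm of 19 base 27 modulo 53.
15

Baby-step giant-step with step n = ⌈√53⌉ = 8.
Baby steps 27^j mod 53 (j:value) for j=0..7: 0:1, 1:27, 2:40, 3:20, 4:10, 5:5, 6:29, 7:41.
Giant-step multiplier: 27^(-8) ≡ 27^(52-8) = 27^44 ≡ 44 (mod 53).
Giant steps γ_i = 19·44^i mod 53: γ_0=19, γ_1=41 (in table at j=7).
x = i·n + j = 1·8 + 7 = 15.
Check: 27^15 ≡ 19 (mod 53).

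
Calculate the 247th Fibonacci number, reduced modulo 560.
13

Matrix identity: Q^n = [[F_(n+1), F_n], [F_n, F_(n-1)]] with Q = [[1,1],[1,0]].
n = 247 = 11110111₂. Square-and-multiply, entries mod 560:
Q^1 = [[1,1],[1,0]]
Q^3 = (Q^1)²·Q = [[3,2],[2,1]]
Q^7 = (Q^3)²·Q = [[21,13],[13,8]]
Q^15 = (Q^7)²·Q = [[427,50],[50,377]]
Q^30 = (Q^15)² = [[29,440],[440,149]]
Q^61 = (Q^30)²·Q = [[41,121],[121,480]]
Q^123 = (Q^61)²·Q = [[403,82],[82,321]]
Q^247 = (Q^123)²·Q = [[21,13],[13,8]]
F_247 mod 560 = Q^247[0][1] = 13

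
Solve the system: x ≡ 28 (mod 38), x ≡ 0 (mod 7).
28

Using Chinese Remainder Theorem:
M = 38 × 7 = 266
M1 = 7, M2 = 38
y1 = 7^(-1) mod 38 = 11
y2 = 38^(-1) mod 7 = 5
x = (28×7×11 + 0×38×5) mod 266 = 28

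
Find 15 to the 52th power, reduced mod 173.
148

Repeated squaring. Binary of 52 = 110100.
15^1 ≡ 15 (mod 173); 15^2 ≡ 52 (mod 173); 15^4 ≡ 109 (mod 173); 15^8 ≡ 117 (mod 173); 15^16 ≡ 22 (mod 173); 15^32 ≡ 138 (mod 173)
15^52 = 15^4 × 15^16 × 15^32 ≡ 148 (mod 173)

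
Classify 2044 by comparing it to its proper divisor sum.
abundant

Proper divisors of 2044: sum = 1 + 2 + 4 + 7 + 14 + 28 + 73 + 146 + 292 + 511 + 1022 = 2100
Since 2100 > 2044, 2044 is abundant.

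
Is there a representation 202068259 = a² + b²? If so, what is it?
Not possible

Factorization: 202068259 = 29 × 191^3
By Fermat: n is sum of two squares iff every prime p ≡ 3 (mod 4) appears to even power.
Prime(s) ≡ 3 (mod 4) with odd exponent: [(191, 3)]
Therefore 202068259 cannot be expressed as a² + b².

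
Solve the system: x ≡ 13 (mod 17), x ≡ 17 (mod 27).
98

Using Chinese Remainder Theorem:
M = 17 × 27 = 459
M1 = 27, M2 = 17
y1 = 27^(-1) mod 17 = 12
y2 = 17^(-1) mod 27 = 8
x = (13×27×12 + 17×17×8) mod 459 = 98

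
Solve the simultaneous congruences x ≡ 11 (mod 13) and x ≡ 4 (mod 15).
154

Using Chinese Remainder Theorem:
M = 13 × 15 = 195
M1 = 15, M2 = 13
y1 = 15^(-1) mod 13 = 7
y2 = 13^(-1) mod 15 = 7
x = (11×15×7 + 4×13×7) mod 195 = 154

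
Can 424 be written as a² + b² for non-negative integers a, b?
10² + 18² (a=10, b=18)

Factorization: 424 = 2^3 × 53
By Fermat: n is sum of two squares iff every prime p ≡ 3 (mod 4) appears to even power.
All primes ≡ 3 (mod 4) appear to even power.
Search a = 0, 1, 2, … for 424 - a² a perfect square: first hit at a = 10: 424 - 100 = 324 = 18².
424 = 10² + 18² = 100 + 324 ✓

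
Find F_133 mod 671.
233

Matrix identity: Q^n = [[F_(n+1), F_n], [F_n, F_(n-1)]] with Q = [[1,1],[1,0]].
n = 133 = 10000101₂. Square-and-multiply, entries mod 671:
Q^1 = [[1,1],[1,0]]
Q^2 = (Q^1)² = [[2,1],[1,1]]
Q^4 = (Q^2)² = [[5,3],[3,2]]
Q^8 = (Q^4)² = [[34,21],[21,13]]
Q^16 = (Q^8)² = [[255,316],[316,610]]
Q^33 = (Q^16)²·Q = [[58,486],[486,243]]
Q^66 = (Q^33)² = [[13,8],[8,5]]
Q^133 = (Q^66)²·Q = [[377,233],[233,144]]
F_133 mod 671 = Q^133[0][1] = 233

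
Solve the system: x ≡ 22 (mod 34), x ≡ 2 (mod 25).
702

Using Chinese Remainder Theorem:
M = 34 × 25 = 850
M1 = 25, M2 = 34
y1 = 25^(-1) mod 34 = 15
y2 = 34^(-1) mod 25 = 14
x = (22×25×15 + 2×34×14) mod 850 = 702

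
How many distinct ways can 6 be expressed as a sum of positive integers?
11

p(n) counts ways to write n as a sum of positive integers (order ignored).
Examples: 6; 5 + 1; 4 + 2; 4 + 1 + 1; 3 + 3; ... (11 total)
p(6) = 11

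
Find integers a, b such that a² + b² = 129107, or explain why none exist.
Not possible

Factorization: 129107 = 11^3 × 97
By Fermat: n is sum of two squares iff every prime p ≡ 3 (mod 4) appears to even power.
Prime(s) ≡ 3 (mod 4) with odd exponent: [(11, 3)]
Therefore 129107 cannot be expressed as a² + b².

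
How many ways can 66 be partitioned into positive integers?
2323520

p(n) counts ways to write n as a sum of positive integers (order ignored).
Euler's pentagonal recurrence: p(k) = p(k-1) + p(k-2) - p(k-5) - p(k-7) + p(k-12) + p(k-15) - ... (offsets j(3j∓1)/2, signs ++--, p(0)=1, p(<0)=0).
DP table for k = 0..65: p(0)=1, p(1)=1, p(2)=2, p(3)=3, p(4)=5, p(5)=7, p(6)=11, p(7)=15, p(8)=22, p(9)=30, p(10)=42, p(11)=56, p(12)=77, p(13)=101, p(14)=135, p(15)=176, p(16)=231, p(17)=297, p(18)=385, p(19)=490, p(20)=627, p(21)=792, p(22)=1002, p(23)=1255, p(24)=1575, p(25)=1958, p(26)=2436, p(27)=3010, p(28)=3718, p(29)=4565, p(30)=5604, p(31)=6842, p(32)=8349, p(33)=10143, p(34)=12310, p(35)=14883, p(36)=17977, p(37)=21637, p(38)=26015, p(39)=31185, p(40)=37338, p(41)=44583, p(42)=53174, p(43)=63261, p(44)=75175, p(45)=89134, p(46)=105558, p(47)=124754, p(48)=147273, p(49)=173525, p(50)=204226, p(51)=239943, p(52)=281589, p(53)=329931, p(54)=386155, p(55)=451276, p(56)=526823, p(57)=614154, p(58)=715220, p(59)=831820, p(60)=966467, p(61)=1121505, p(62)=1300156, p(63)=1505499, p(64)=1741630, p(65)=2012558.
Final step: p(66) = p(65) + p(64) - p(61) - p(59) + p(54) + p(51) - p(44) - p(40) + p(31) + p(26) - p(15) - p(9)
= 2012558 + 1741630 - 1121505 - 831820 + 386155 + 239943 - 75175 - 37338 + 6842 + 2436 - 176 - 30
= 2323520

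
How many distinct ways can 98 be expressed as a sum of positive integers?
150198136

p(n) counts ways to write n as a sum of positive integers (order ignored).
Euler's pentagonal recurrence: p(k) = p(k-1) + p(k-2) - p(k-5) - p(k-7) + p(k-12) + p(k-15) - ... (offsets j(3j∓1)/2, signs ++--, p(0)=1, p(<0)=0).
DP table for k = 0..97: p(0)=1, p(1)=1, p(2)=2, p(3)=3, p(4)=5, p(5)=7, p(6)=11, p(7)=15, p(8)=22, p(9)=30, p(10)=42, p(11)=56, p(12)=77, p(13)=101, p(14)=135, p(15)=176, p(16)=231, p(17)=297, p(18)=385, p(19)=490, p(20)=627, p(21)=792, p(22)=1002, p(23)=1255, p(24)=1575, p(25)=1958, p(26)=2436, p(27)=3010, p(28)=3718, p(29)=4565, p(30)=5604, p(31)=6842, p(32)=8349, p(33)=10143, p(34)=12310, p(35)=14883, p(36)=17977, p(37)=21637, p(38)=26015, p(39)=31185, p(40)=37338, p(41)=44583, p(42)=53174, p(43)=63261, p(44)=75175, p(45)=89134, p(46)=105558, p(47)=124754, p(48)=147273, p(49)=173525, p(50)=204226, p(51)=239943, p(52)=281589, p(53)=329931, p(54)=386155, p(55)=451276, p(56)=526823, p(57)=614154, p(58)=715220, p(59)=831820, p(60)=966467, p(61)=1121505, p(62)=1300156, p(63)=1505499, p(64)=1741630, p(65)=2012558, p(66)=2323520, p(67)=2679689, p(68)=3087735, p(69)=3554345, p(70)=4087968, p(71)=4697205, p(72)=5392783, p(73)=6185689, p(74)=7089500, p(75)=8118264, p(76)=9289091, p(77)=10619863, p(78)=12132164, p(79)=13848650, p(80)=15796476, p(81)=18004327, p(82)=20506255, p(83)=23338469, p(84)=26543660, p(85)=30167357, p(86)=34262962, p(87)=38887673, p(88)=44108109, p(89)=49995925, p(90)=56634173, p(91)=64112359, p(92)=72533807, p(93)=82010177, p(94)=92669720, p(95)=104651419, p(96)=118114304, p(97)=133230930.
Final step: p(98) = p(97) + p(96) - p(93) - p(91) + p(86) + p(83) - p(76) - p(72) + p(63) + p(58) - p(47) - p(41) + p(28) + p(21) - p(6)
= 133230930 + 118114304 - 82010177 - 64112359 + 34262962 + 23338469 - 9289091 - 5392783 + 1505499 + 715220 - 124754 - 44583 + 3718 + 792 - 11
= 150198136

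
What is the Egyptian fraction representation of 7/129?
1/19 + 1/613 + 1/1502463

Greedy algorithm:
7/129: ceiling(129/7) = 19, use 1/19
4/2451: ceiling(2451/4) = 613, use 1/613
1/1502463: ceiling(1502463/1) = 1502463, use 1/1502463
Result: 7/129 = 1/19 + 1/613 + 1/1502463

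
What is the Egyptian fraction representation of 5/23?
1/5 + 1/58 + 1/6670

Greedy algorithm:
5/23: ceiling(23/5) = 5, use 1/5
2/115: ceiling(115/2) = 58, use 1/58
1/6670: ceiling(6670/1) = 6670, use 1/6670
Result: 5/23 = 1/5 + 1/58 + 1/6670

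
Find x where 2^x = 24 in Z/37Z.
29

Baby-step giant-step with step n = ⌈√37⌉ = 7.
Baby steps 2^j mod 37 (j:value) for j=0..6: 0:1, 1:2, 2:4, 3:8, 4:16, 5:32, 6:27.
Giant-step multiplier: 2^(-7) ≡ 2^(36-7) = 2^29 ≡ 24 (mod 37).
Giant steps γ_i = 24·24^i mod 37: γ_0=24, γ_1=21, γ_2=23, γ_3=34, γ_4=2 (in table at j=1).
x = i·n + j = 4·7 + 1 = 29.
Check: 2^29 ≡ 24 (mod 37).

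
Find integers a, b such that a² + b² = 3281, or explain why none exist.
16² + 55² (a=16, b=55)

Factorization: 3281 = 17 × 193
By Fermat: n is sum of two squares iff every prime p ≡ 3 (mod 4) appears to even power.
All primes ≡ 3 (mod 4) appear to even power.
Search a = 0, 1, 2, … for 3281 - a² a perfect square: first hit at a = 16: 3281 - 256 = 3025 = 55².
3281 = 16² + 55² = 256 + 3025 ✓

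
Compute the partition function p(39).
31185

p(n) counts ways to write n as a sum of positive integers (order ignored).
Euler's pentagonal recurrence: p(k) = p(k-1) + p(k-2) - p(k-5) - p(k-7) + p(k-12) + p(k-15) - ... (offsets j(3j∓1)/2, signs ++--, p(0)=1, p(<0)=0).
DP table for k = 0..38: p(0)=1, p(1)=1, p(2)=2, p(3)=3, p(4)=5, p(5)=7, p(6)=11, p(7)=15, p(8)=22, p(9)=30, p(10)=42, p(11)=56, p(12)=77, p(13)=101, p(14)=135, p(15)=176, p(16)=231, p(17)=297, p(18)=385, p(19)=490, p(20)=627, p(21)=792, p(22)=1002, p(23)=1255, p(24)=1575, p(25)=1958, p(26)=2436, p(27)=3010, p(28)=3718, p(29)=4565, p(30)=5604, p(31)=6842, p(32)=8349, p(33)=10143, p(34)=12310, p(35)=14883, p(36)=17977, p(37)=21637, p(38)=26015.
Final step: p(39) = p(38) + p(37) - p(34) - p(32) + p(27) + p(24) - p(17) - p(13) + p(4)
= 26015 + 21637 - 12310 - 8349 + 3010 + 1575 - 297 - 101 + 5
= 31185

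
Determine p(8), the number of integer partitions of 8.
22

p(n) counts ways to write n as a sum of positive integers (order ignored).
Examples: 8; 7 + 1; 6 + 2; 6 + 1 + 1; 5 + 3; ... (22 total)
p(8) = 22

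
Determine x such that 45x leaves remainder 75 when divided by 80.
x ≡ 7 (mod 16)

gcd(45, 80) = 5, which divides 75, so solutions exist.
Divide through by 5: 9x ≡ 15 (mod 16).
Find 9^(-1) mod 16 by the extended Euclidean algorithm:
16 = 1 × 9 + 7  ⟹  7 = (1)·16 + (-1)·9
9 = 1 × 7 + 2  ⟹  2 = (-1)·16 + (2)·9
7 = 3 × 2 + 1  ⟹  1 = (4)·16 + (-7)·9
So (-7)·9 ≡ 1 (mod 16), i.e. 9^(-1) ≡ -7 ≡ 9 (mod 16).
x ≡ 9 × 15 = 135 ≡ 7 (mod 16).
Check: 45 × 7 = 315 ≡ 75 (mod 80).
x ≡ 7 (mod 16), giving 5 solutions mod 80.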